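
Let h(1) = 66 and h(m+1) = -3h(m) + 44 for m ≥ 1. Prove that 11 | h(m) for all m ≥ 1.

Base case: h(1) = 66 = 11·6, so 11 | h(1).
Assume 11 | h(j), so h(j) = 11t for some integer t.
Then h(j+1) = -3h(j) + 44 = -3·(11t) + 44 = 11(-3t + 4), so 11 | h(j+1).
By induction, 11 | h(m) for all m ≥ 1.

11 | h(m)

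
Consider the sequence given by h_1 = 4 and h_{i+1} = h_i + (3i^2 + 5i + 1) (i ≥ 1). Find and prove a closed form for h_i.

Claim: h_i = i^3 + i^2 − i + 3.

Base case: h_1 = 4, and 1^3 + 1^2 − 1 + 3 = 4.
Assume h_j = j^3 + j^2 − j + 3.
Then h_{j+1} = h_j + (3j^2 + 5j + 1) = (j^3 + j^2 − j + 3) + (3j^2 + 5j + 1) = j^3 + 4j^2 + 4j + 4,
and (j+1)^3 + (j+1)^2 − (j+1) + 3 = j^3 + 4j^2 + 4j + 4.
This completes the inductive step, so h_i = i^3 + i^2 − i + 3 for all i ≥ 1.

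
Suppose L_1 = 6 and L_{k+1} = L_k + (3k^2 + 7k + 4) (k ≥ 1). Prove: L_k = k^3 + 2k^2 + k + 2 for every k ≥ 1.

Base case: L_1 = 6, and 1^3 + 2·1^2 + 1 + 2 = 6.
Assume L_r = r^3 + 2r^2 + r + 2.
Then L_{r+1} = L_r + (3r^2 + 7r + 4) = (r^3 + 2r^2 + r + 2) + (3r^2 + 7r + 4) = r^3 + 5r^2 + 8r + 6,
and (r+1)^3 + 2·(r+1)^2 + (r+1) + 2 = r^3 + 5r^2 + 8r + 6.
Hence L_k = k^3 + 2k^2 + k + 2 for every k ≥ 1, by induction.

L_k = k^3 + 2k^2 + k + 2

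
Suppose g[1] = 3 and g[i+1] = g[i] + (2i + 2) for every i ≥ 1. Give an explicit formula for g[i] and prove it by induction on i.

Claim: g[i] = i^2 + i + 1.

Base case: g[1] = 3, and 1^2 + 1 + 1 = 3.
Assume g[r] = r^2 + r + 1.
Then g[r+1] = g[r] + (2r + 2) = (r^2 + r + 1) + (2r + 2) = r^2 + 3r + 3,
and (r+1)^2 + (r+1) + 1 = r^2 + 3r + 3.
This completes the inductive step, so g[i] = i^2 + i + 1 for all i ≥ 1.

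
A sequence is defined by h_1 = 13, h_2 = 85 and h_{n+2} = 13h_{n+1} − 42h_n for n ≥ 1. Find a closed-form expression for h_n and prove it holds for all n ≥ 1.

Claim: h_n = 6^n + 7^n.

Base cases: h_1 = 13 and 6^1 + 7^1 = 13; h_2 = 85 and 6^2 + 7^2 = 85.
Assume h_j = 6^j + 7^j for all 1 ≤ j ≤ r, where r ≥ 2.
Then h_{r+1} = 13h_r − 42h_{r−1} = 13·(6^r + 7^r) − 42·(6^{r−1} + 7^{r−1}) = (13·6 − 42)6^{r−1} + (13·7 − 42)7^{r−1} = 36·6^{r−1} + 49·7^{r−1} = 6^{r+1} + 7^{r+1}.
This completes the inductive step, so h_n = 6^n + 7^n for all n ≥ 1.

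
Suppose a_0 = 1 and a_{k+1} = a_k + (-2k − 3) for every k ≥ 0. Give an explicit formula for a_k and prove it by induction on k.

Claim: a_k = -k^2 − 2k + 1.

Base case: a_0 = 1, and -0^2 − 2·0 + 1 = 1.
Assume a_m = -m^2 − 2m + 1.
Then a_{m+1} = a_m + (-2m − 3) = (-m^2 − 2m + 1) + (-2m − 3) = -m^2 − 4m − 2,
and -(m+1)^2 − 2·(m+1) + 1 = -m^2 − 4m − 2.
This completes the inductive step, so a_k = -k^2 − 2k + 1 for all k ≥ 0.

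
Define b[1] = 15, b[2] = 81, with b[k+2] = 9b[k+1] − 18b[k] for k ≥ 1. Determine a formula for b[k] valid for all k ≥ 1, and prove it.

Claim: b[k] = 2·6^k + 3^k.

Base cases: b[1] = 15 and 2·6^1 + 3^1 = 15; b[2] = 81 and 2·6^2 + 3^2 = 81.
Assume b[i] = 2·6^i + 3^i for all 1 ≤ i ≤ j, where j ≥ 2.
Then b[j+1] = 9b[j] − 18b[j−1] = 9·(2·6^j + 3^j) − 18·(2·6^{j−1} + 3^{j−1}) = 2·(9·6 − 18)6^{j−1} + (9·3 − 18)3^{j−1} = 72·6^{j−1} + 9·3^{j−1} = 2·6^{j+1} + 3^{j+1}.
By strong induction, b[k] = 2·6^k + 3^k for all k ≥ 1.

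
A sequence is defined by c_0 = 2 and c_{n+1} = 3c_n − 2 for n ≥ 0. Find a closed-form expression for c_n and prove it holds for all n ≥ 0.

Claim: c_n = 3^n + 1.

Base case: c_0 = 2, and 3^0 + 1 = 1 + 1 = 2.
Assume c_m = 3^m + 1 for some m ≥ 0.
Then c_{m+1} = 3c_m − 2 = 3·(3^m + 1) − 2 = 3^{m+1} + 3 − 2 = 3^{m+1} + 1.
Hence c_n = 3^n + 1 for every n ≥ 0, by induction.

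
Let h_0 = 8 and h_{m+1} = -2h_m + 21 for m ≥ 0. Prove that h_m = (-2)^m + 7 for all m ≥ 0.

Base case: h_0 = 8, and (-2)^0 + 7 = 1 + 7 = 8.
Assume h_j = (-2)^j + 7 for some j ≥ 0.
Then h_{j+1} = -2h_j + 21 = -2·((-2)^j + 7) + 21 = -2·(-2)^j − 14 + 21 = (-2)^{j+1} + 7.
By induction, h_m = (-2)^m + 7 for all m ≥ 0.

h_m = (-2)^m + 7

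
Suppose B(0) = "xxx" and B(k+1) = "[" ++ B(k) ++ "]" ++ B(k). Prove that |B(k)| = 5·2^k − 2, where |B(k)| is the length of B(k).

Base case: |B(0)| = 3, and 5·2^0 − 2 = 3.
Assume |B(m)| = 5·2^m − 2.
Then |B(m+1)| = 1 + |B(m)| + 1 + |B(m)| = 2|B(m)| + 2 = 2(5·2^m − 2) + 2 = 5·2^{m+1} − 4 + 2 = 5·2^{m+1} − 2.
By induction, |B(k)| = 5·2^k − 2 for all k ≥ 0.

|B(k)| = 5·2^k − 2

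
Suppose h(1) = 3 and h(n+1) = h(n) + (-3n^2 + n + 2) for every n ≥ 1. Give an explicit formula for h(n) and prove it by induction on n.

Claim: h(n) = -n^3 + 2n^2 + n + 1.

Base case: h(1) = 3, and -1^3 + 2·1^2 + 1 + 1 = 3.
Assume h(j) = -j^3 + 2j^2 + j + 1.
Then h(j+1) = h(j) + (-3j^2 + j + 2) = (-j^3 + 2j^2 + j + 1) + (-3j^2 + j + 2) = -j^3 − j^2 + 2j + 3,
and -(j+1)^3 + 2·(j+1)^2 + (j+1) + 1 = -j^3 − j^2 + 2j + 3.
By induction, h(n) = -n^3 + 2n^2 + n + 1 for all n ≥ 1.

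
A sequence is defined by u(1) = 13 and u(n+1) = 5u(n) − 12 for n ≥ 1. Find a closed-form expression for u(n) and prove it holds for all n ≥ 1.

Claim: u(n) = 2·5^n + 3.

Base case: u(1) = 13, and 2·5^1 + 3 = 10 + 3 = 13.
Assume u(m) = 2·5^m + 3 for some m ≥ 1.
Then u(m+1) = 5u(m) − 12 = 5·(2·5^m + 3) − 12 = 10·5^m + 15 − 12 = 2·5^{m+1} + 3.
By induction, u(n) = 2·5^n + 3 for all n ≥ 1.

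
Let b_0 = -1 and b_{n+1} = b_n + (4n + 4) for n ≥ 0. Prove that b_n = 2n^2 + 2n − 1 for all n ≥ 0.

Base case: b_0 = -1, and 2·0^2 + 2·0 − 1 = -1.
Assume b_r = 2r^2 + 2r − 1.
Then b_{r+1} = b_r + (4r + 4) = (2r^2 + 2r − 1) + (4r + 4) = 2r^2 + 6r + 3,
and 2·(r+1)^2 + 2·(r+1) − 1 = 2r^2 + 6r + 3.
This completes the inductive step, so b_n = 2n^2 + 2n − 1 for all n ≥ 0.

b_n = 2n^2 + 2n − 1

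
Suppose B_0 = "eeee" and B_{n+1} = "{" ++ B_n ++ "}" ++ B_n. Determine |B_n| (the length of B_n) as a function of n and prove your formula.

Claim: |B_n| = 6·2^n − 2.

Base case: |B_0| = 4, and 6·2^0 − 2 = 4.
Assume |B_k| = 6·2^k − 2.
Then |B_{k+1}| = 1 + |B_k| + 1 + |B_k| = 2|B_k| + 2 = 2(6·2^k − 2) + 2 = 6·2^{k+1} − 4 + 2 = 6·2^{k+1} − 2.
Hence |B_n| = 6·2^n − 2 for every n ≥ 0, by induction.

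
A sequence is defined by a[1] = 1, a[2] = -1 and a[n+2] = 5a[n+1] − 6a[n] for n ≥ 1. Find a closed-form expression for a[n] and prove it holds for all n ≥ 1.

Claim: a[n] = 2·2^n − 3^n.

Base cases: a[1] = 1 and 2·2^1 − 3^1 = 1; a[2] = -1 and 2·2^2 − 3^2 = -1.
Assume a[j] = 2·2^j − 3^j for all 1 ≤ j ≤ r, where r ≥ 2.
Then a[r+1] = 5a[r] − 6a[r−1] = 5·(2·2^r − 3^r) − 6·(2·2^{r−1} − 3^{r−1}) = 2·(5·2 − 6)2^{r−1} − (5·3 − 6)3^{r−1} = 8·2^{r−1} − 9·3^{r−1} = 2·2^{r+1} − 3^{r+1}.
By strong induction, a[n] = 2·2^n − 3^n for all n ≥ 1.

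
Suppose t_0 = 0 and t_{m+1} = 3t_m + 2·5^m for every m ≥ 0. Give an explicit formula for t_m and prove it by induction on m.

Claim: t_m = -3^m + 5^m.

Base case: t_0 = 0, and -3^0 + 5^0 = -1 + 1 = 0.
Assume t_r = -3^r + 5^r for some r ≥ 0.
Then t_{r+1} = 3t_r + 2·5^r = 3·(-3^r + 5^r) + 2·5^r = -3^{r+1} + 3·5^r + 2·5^r = -3^{r+1} + 5·5^r = -3^{r+1} + 5^{r+1}.
By induction, t_m = -3^m + 5^m for all m ≥ 0.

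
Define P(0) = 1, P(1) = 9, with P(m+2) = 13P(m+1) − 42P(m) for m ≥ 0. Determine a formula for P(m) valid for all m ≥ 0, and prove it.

Claim: P(m) = 3·7^m − 2·6^m.

Base cases: P(0) = 1 and 3·7^0 − 2·6^0 = 1; P(1) = 9 and 3·7^1 − 2·6^1 = 9.
Assume P(j) = 3·7^j − 2·6^j for all 0 ≤ j ≤ k, where k ≥ 1.
Then P(k+1) = 13P(k) − 42P(k−1) = 13·(3·7^k − 2·6^k) − 42·(3·7^{k−1} − 2·6^{k−1}) = 3·(13·7 − 42)7^{k−1} − 2·(13·6 − 42)6^{k−1} = 147·7^{k−1} − 72·6^{k−1} = 3·7^{k+1} − 2·6^{k+1}.
Hence P(m) = 3·7^m − 2·6^m for every m ≥ 0, by strong induction.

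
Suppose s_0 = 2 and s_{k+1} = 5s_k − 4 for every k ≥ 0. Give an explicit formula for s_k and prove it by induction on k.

Claim: s_k = 5^k + 1.

Base case: s_0 = 2, and 5^0 + 1 = 1 + 1 = 2.
Assume s_r = 5^r + 1 for some r ≥ 0.
Then s_{r+1} = 5s_r − 4 = 5·(5^r + 1) − 4 = 5^{r+1} + 5 − 4 = 5^{r+1} + 1.
So the formula holds for r+1, and by induction s_k = 5^k + 1 for all k ≥ 0.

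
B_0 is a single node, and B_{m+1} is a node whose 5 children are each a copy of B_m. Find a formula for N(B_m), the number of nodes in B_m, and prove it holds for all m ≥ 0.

Claim: N(B_m) = (5^{m+1} − 1)/4.

Base case: N(B_0) = 1, and (5^{0+1} − 1)/4 = 1.
Assume N(B_k) = (5^{k+1} − 1)/4.
Then N(B_{k+1}) = 1 + 5N(B_k) = 1 + 5·(5^{k+1} − 1)/4 = 1 + (5^{k+2} − 5)/4 = (4 + 5^{k+2} − 5)/4 = (5^{k+2} − 1)/4.
This completes the inductive step, so N(B_m) = (5^{m+1} − 1)/4 for all m ≥ 0.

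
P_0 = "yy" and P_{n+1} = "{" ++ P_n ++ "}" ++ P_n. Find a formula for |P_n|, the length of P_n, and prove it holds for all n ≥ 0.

Claim: |P_n| = 2^{n+2} − 2.

Base case: |P_0| = 2, and 2^{0+2} − 2 = 2.
Assume |P_j| = 2^{j+2} − 2.
Then |P_{j+1}| = 1 + |P_j| + 1 + |P_j| = 2|P_j| + 2 = 2(2^{j+2} − 2) + 2 = 2^{j+3} − 4 + 2 = 2^{j+3} − 2.
This completes the inductive step, so |P_n| = 2^{n+2} − 2 for all n ≥ 0.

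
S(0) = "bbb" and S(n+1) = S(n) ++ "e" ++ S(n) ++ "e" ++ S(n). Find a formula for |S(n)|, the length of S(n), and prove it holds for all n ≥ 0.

Claim: |S(n)| = 4·3^n − 1.

Base case: |S(0)| = 3, and 4·3^0 − 1 = 3.
Assume |S(m)| = 4·3^m − 1.
Then |S(m+1)| = 3|S(m)| + 2 = 3(4·3^m − 1) + 2 = 4·3^{m+1} − 3 + 2 = 4·3^{m+1} − 1.
Hence |S(n)| = 4·3^n − 1 for every n ≥ 0, by induction.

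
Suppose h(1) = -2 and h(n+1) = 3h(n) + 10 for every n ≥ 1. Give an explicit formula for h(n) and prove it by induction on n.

Claim: h(n) = 3^n − 5.

Base case: h(1) = -2, and 3^1 − 5 = 3 − 5 = -2.
Assume h(k) = 3^k − 5 for some k ≥ 1.
Then h(k+1) = 3h(k) + 10 = 3·(3^k − 5) + 10 = 3^{k+1} − 15 + 10 = 3^{k+1} − 5.
So the formula holds for k+1, and by induction h(n) = 3^n − 5 for all n ≥ 1.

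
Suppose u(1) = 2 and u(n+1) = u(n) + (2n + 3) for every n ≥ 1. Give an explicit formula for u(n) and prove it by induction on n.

Claim: u(n) = n^2 + 2n − 1.

Base case: u(1) = 2, and 1^2 + 2·1 − 1 = 2.
Assume u(k) = k^2 + 2k − 1.
Then u(k+1) = u(k) + (2k + 3) = (k^2 + 2k − 1) + (2k + 3) = k^2 + 4k + 2,
and (k+1)^2 + 2·(k+1) − 1 = k^2 + 4k + 2.
Hence u(n) = n^2 + 2n − 1 for every n ≥ 1, by induction.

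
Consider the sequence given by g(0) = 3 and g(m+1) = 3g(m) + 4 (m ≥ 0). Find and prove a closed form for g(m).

Claim: g(m) = 5·3^m − 2.

Base case: g(0) = 3, and 5·3^0 − 2 = 5 − 2 = 3.
Assume g(r) = 5·3^r − 2 for some r ≥ 0.
Then g(r+1) = 3g(r) + 4 = 3·(5·3^r − 2) + 4 = 15·3^r − 6 + 4 = 5·3^{r+1} − 2.
By induction, g(m) = 5·3^m − 2 for all m ≥ 0.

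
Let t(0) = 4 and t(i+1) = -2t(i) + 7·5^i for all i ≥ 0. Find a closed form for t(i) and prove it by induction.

Claim: t(i) = 3·(-2)^i + 5^i.

Base case: t(0) = 4, and 3·(-2)^0 + 5^0 = 3 + 1 = 4.
Assume t(m) = 3·(-2)^m + 5^m for some m ≥ 0.
Then t(m+1) = -2t(m) + 7·5^m = -2·(3·(-2)^m + 5^m) + 7·5^m = 3·(-2)^{m+1} − 2·5^m + 7·5^m = 3·(-2)^{m+1} + 5·5^m = 3·(-2)^{m+1} + 5^{m+1}.
By induction, t(i) = 3·(-2)^i + 5^i for all i ≥ 0.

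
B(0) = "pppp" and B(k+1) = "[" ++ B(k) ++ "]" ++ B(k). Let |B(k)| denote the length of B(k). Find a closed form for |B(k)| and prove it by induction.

Claim: |B(k)| = 6·2^k − 2.

Base case: |B(0)| = 4, and 6·2^0 − 2 = 4.
Assume |B(m)| = 6·2^m − 2.
Then |B(m+1)| = 1 + |B(m)| + 1 + |B(m)| = 2|B(m)| + 2 = 2(6·2^m − 2) + 2 = 6·2^{m+1} − 4 + 2 = 6·2^{m+1} − 2.
Hence |B(k)| = 6·2^k − 2 for every k ≥ 0, by induction.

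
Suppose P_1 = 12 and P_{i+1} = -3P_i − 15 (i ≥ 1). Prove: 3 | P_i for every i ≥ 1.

Base case: P_1 = 12 = 3·4, so 3 | P_1.
Assume 3 | P_m, so P_m = 3t for some integer t.
Then P_{m+1} = -3P_m − 15 = -3·(3t) − 15 = 3(-3t − 5), so 3 | P_{m+1}.
So the property holds for m+1, and by induction 3 | P_i for all i ≥ 1.

3 | P_i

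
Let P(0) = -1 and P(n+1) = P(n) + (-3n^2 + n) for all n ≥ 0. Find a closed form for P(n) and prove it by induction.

Claim: P(n) = -n^3 + 2n^2 − n − 1.

Base case: P(0) = -1, and -0^3 + 2·0^2 − 0 − 1 = -1.
Assume P(r) = -r^3 + 2r^2 − r − 1.
Then P(r+1) = P(r) + (-3r^2 + r) = (-r^3 + 2r^2 − r − 1) + (-3r^2 + r) = -r^3 − r^2 − 1,
and -(r+1)^3 + 2·(r+1)^2 − (r+1) − 1 = -r^3 − r^2 − 1.
By induction, P(n) = -n^3 + 2n^2 − n − 1 for all n ≥ 0.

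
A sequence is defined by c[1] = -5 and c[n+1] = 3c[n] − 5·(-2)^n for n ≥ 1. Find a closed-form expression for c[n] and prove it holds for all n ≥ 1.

Claim: c[n] = -3^n + (-2)^n.

Base case: c[1] = -5, and -3^1 + (-2)^1 = -3 − 2 = -5.
Assume c[r] = -3^r + (-2)^r for some r ≥ 1.
Then c[r+1] = 3c[r] − 5·(-2)^r = 3·(-3^r + (-2)^r) − 5·(-2)^r = -3^{r+1} + 3·(-2)^r − 5·(-2)^r = -3^{r+1} − 2·(-2)^r = -3^{r+1} + (-2)^{r+1}.
Hence c[n] = -3^n + (-2)^n for every n ≥ 1, by induction.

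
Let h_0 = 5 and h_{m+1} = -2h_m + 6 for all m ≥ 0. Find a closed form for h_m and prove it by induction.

Claim: h_m = 3·(-2)^m + 2.

Base case: h_0 = 5, and 3·(-2)^0 + 2 = 3 + 2 = 5.
Assume h_j = 3·(-2)^j + 2 for some j ≥ 0.
Then h_{j+1} = -2h_j + 6 = -2·(3·(-2)^j + 2) + 6 = -6·(-2)^j − 4 + 6 = 3·(-2)^{j+1} + 2.
So the formula holds for j+1, and by induction h_m = 3·(-2)^m + 2 for all m ≥ 0.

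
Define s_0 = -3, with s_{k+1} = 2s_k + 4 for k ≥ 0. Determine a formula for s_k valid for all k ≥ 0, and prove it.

Claim: s_k = 2^k − 4.

Base case: s_0 = -3, and 2^0 − 4 = 1 − 4 = -3.
Assume s_r = 2^r − 4 for some r ≥ 0.
Then s_{r+1} = 2s_r + 4 = 2·(2^r − 4) + 4 = 2^{r+1} − 8 + 4 = 2^{r+1} − 4.
Hence s_k = 2^k − 4 for every k ≥ 0, by induction.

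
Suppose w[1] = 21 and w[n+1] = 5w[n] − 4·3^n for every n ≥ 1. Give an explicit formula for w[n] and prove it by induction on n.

Claim: w[n] = 3·5^n + 2·3^n.

Base case: w[1] = 21, and 3·5^1 + 2·3^1 = 15 + 6 = 21.
Assume w[j] = 3·5^j + 2·3^j for some j ≥ 1.
Then w[j+1] = 5w[j] − 4·3^j = 5·(3·5^j + 2·3^j) − 4·3^j = 3·5^{j+1} + 10·3^j − 4·3^j = 3·5^{j+1} + 6·3^j = 3·5^{j+1} + 2·3^{j+1}.
This completes the inductive step, so w[n] = 3·5^n + 2·3^n for all n ≥ 1.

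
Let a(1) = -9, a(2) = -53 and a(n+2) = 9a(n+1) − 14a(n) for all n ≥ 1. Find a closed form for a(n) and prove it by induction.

Claim: a(n) = -2^n − 7^n.

Base cases: a(1) = -9 and -2^1 − 7^1 = -9; a(2) = -53 and -2^2 − 7^2 = -53.
Assume a(j) = -2^j − 7^j for all 1 ≤ j ≤ m, where m ≥ 2.
Then a(m+1) = 9a(m) − 14a(m−1) = 9·(-2^m − 7^m) − 14·(-2^{m−1} − 7^{m−1}) = -(9·2 − 14)2^{m−1} − (9·7 − 14)7^{m−1} = -4·2^{m−1} − 49·7^{m−1} = -2^{m+1} − 7^{m+1}.
Hence a(n) = -2^n − 7^n for every n ≥ 1, by strong induction.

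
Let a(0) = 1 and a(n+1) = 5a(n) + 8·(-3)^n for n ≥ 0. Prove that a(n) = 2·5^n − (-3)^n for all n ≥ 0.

Base case: a(0) = 1, and 2·5^0 − (-3)^0 = 2 − 1 = 1.
Assume a(r) = 2·5^r − (-3)^r for some r ≥ 0.
Then a(r+1) = 5a(r) + 8·(-3)^r = 5·(2·5^r − (-3)^r) + 8·(-3)^r = 2·5^{r+1} − 5·(-3)^r + 8·(-3)^r = 2·5^{r+1} + 3·(-3)^r = 2·5^{r+1} − (-3)^{r+1}.
Hence a(n) = 2·5^n − (-3)^n for every n ≥ 0, by induction.

a(n) = 2·5^n − (-3)^n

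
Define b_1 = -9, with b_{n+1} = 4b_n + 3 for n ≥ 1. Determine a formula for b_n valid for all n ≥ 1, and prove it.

Claim: b_n = -2·4^n − 1.

Base case: b_1 = -9, and -2·4^1 − 1 = -8 − 1 = -9.
Assume b_m = -2·4^m − 1 for some m ≥ 1.
Then b_{m+1} = 4b_m + 3 = 4·(-2·4^m − 1) + 3 = -8·4^m − 4 + 3 = -2·4^{m+1} − 1.
By induction, b_n = -2·4^n − 1 for all n ≥ 1.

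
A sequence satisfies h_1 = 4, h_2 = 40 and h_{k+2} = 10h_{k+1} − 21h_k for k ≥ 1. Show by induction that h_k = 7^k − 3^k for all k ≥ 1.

Base cases: h_1 = 4 and 7^1 − 3^1 = 4; h_2 = 40 and 7^2 − 3^2 = 40.
Assume h_j = 7^j − 3^j for all 1 ≤ j ≤ r, where r ≥ 2.
Then h_{r+1} = 10h_r − 21h_{r−1} = 10·(7^r − 3^r) − 21·(7^{r−1} − 3^{r−1}) = (10·7 − 21)7^{r−1} − (10·3 − 21)3^{r−1} = 49·7^{r−1} − 9·3^{r−1} = 7^{r+1} − 3^{r+1}.
This completes the inductive step, so h_k = 7^k − 3^k for all k ≥ 1.

h_k = 7^k − 3^k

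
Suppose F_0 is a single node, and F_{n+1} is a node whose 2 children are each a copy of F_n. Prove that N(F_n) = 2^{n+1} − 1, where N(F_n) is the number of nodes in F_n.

Base case: N(F_0) = 1, and 2^{0+1} − 1 = 1.
Assume N(F_r) = 2^{r+1} − 1.
Then N(F_{r+1}) = 1 + 2N(F_r) = 1 + 2(2^{r+1} − 1) = 2^{r+2} − 2 + 1 = 2^{r+2} − 1.
By induction, N(F_n) = 2^{n+1} − 1 for all n ≥ 0.

N(F_n) = 2^{n+1} − 1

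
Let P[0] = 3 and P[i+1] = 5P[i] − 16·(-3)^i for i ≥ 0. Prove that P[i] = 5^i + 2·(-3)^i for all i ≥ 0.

Base case: P[0] = 3, and 5^0 + 2·(-3)^0 = 1 + 2 = 3.
Assume P[m] = 5^m + 2·(-3)^m for some m ≥ 0.
Then P[m+1] = 5P[m] − 16·(-3)^m = 5·(5^m + 2·(-3)^m) − 16·(-3)^m = 5^{m+1} + 10·(-3)^m − 16·(-3)^m = 5^{m+1} − 6·(-3)^m = 5^{m+1} + 2·(-3)^{m+1}.
So the formula holds for m+1, and by induction P[i] = 5^i + 2·(-3)^i for all i ≥ 0.

P[i] = 5^i + 2·(-3)^i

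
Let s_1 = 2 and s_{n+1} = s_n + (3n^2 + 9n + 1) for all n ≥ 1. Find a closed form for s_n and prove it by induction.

Claim: s_n = n^3 + 3n^2 − 3n + 1.

Base case: s_1 = 2, and 1^3 + 3·1^2 − 3·1 + 1 = 2.
Assume s_j = j^3 + 3j^2 − 3j + 1.
Then s_{j+1} = s_j + (3j^2 + 9j + 1) = (j^3 + 3j^2 − 3j + 1) + (3j^2 + 9j + 1) = j^3 + 6j^2 + 6j + 2,
and (j+1)^3 + 3·(j+1)^2 − 3·(j+1) + 1 = j^3 + 6j^2 + 6j + 2.
This completes the inductive step, so s_n = n^3 + 3n^2 − 3n + 1 for all n ≥ 1.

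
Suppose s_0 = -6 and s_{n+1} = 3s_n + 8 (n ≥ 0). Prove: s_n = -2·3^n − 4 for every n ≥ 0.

Base case: s_0 = -6, and -2·3^0 − 4 = -2 − 4 = -6.
Assume s_r = -2·3^r − 4 for some r ≥ 0.
Then s_{r+1} = 3s_r + 8 = 3·(-2·3^r − 4) + 8 = -6·3^r − 12 + 8 = -2·3^{r+1} − 4.
This completes the inductive step, so s_n = -2·3^n − 4 for all n ≥ 0.

s_n = -2·3^n − 4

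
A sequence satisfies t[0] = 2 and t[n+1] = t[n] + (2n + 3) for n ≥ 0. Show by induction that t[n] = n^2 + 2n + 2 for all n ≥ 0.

Base case: t[0] = 2, and 0^2 + 2·0 + 2 = 2.
Assume t[j] = j^2 + 2j + 2.
Then t[j+1] = t[j] + (2j + 3) = (j^2 + 2j + 2) + (2j + 3) = j^2 + 4j + 5,
and (j+1)^2 + 2·(j+1) + 2 = j^2 + 4j + 5.
Hence t[n] = n^2 + 2n + 2 for every n ≥ 0, by induction.

t[n] = n^2 + 2n + 2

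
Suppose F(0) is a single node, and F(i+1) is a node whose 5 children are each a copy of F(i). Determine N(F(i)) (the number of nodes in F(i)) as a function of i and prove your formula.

Claim: N(F(i)) = (5^{i+1} − 1)/4.

Base case: N(F(0)) = 1, and (5^{0+1} − 1)/4 = 1.
Assume N(F(m)) = (5^{m+1} − 1)/4.
Then N(F(m+1)) = 1 + 5N(F(m)) = 1 + 5·(5^{m+1} − 1)/4 = 1 + (5^{m+2} − 5)/4 = (4 + 5^{m+2} − 5)/4 = (5^{m+2} − 1)/4.
This completes the inductive step, so N(F(i)) = (5^{i+1} − 1)/4 for all i ≥ 0.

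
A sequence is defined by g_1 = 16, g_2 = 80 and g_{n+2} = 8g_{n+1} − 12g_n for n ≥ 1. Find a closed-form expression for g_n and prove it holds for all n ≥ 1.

Claim: g_n = 2·2^n + 2·6^n.

Base cases: g_1 = 16 and 2·2^1 + 2·6^1 = 16; g_2 = 80 and 2·2^2 + 2·6^2 = 80.
Assume g_j = 2·2^j + 2·6^j for all 1 ≤ j ≤ r, where r ≥ 2.
Then g_{r+1} = 8g_r − 12g_{r−1} = 8·(2·2^r + 2·6^r) − 12·(2·2^{r−1} + 2·6^{r−1}) = 2·(8·2 − 12)2^{r−1} + 2·(8·6 − 12)6^{r−1} = 8·2^{r−1} + 72·6^{r−1} = 2·2^{r+1} + 2·6^{r+1}.
By strong induction, g_n = 2·2^n + 2·6^n for all n ≥ 1.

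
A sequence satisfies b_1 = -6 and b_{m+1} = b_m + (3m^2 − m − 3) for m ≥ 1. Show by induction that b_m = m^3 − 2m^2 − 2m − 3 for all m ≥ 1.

Base case: b_1 = -6, and 1^3 − 2·1^2 − 2·1 − 3 = -6.
Assume b_r = r^3 − 2r^2 − 2r − 3.
Then b_{r+1} = b_r + (3r^2 − r − 3) = (r^3 − 2r^2 − 2r − 3) + (3r^2 − r − 3) = r^3 + r^2 − 3r − 6,
and (r+1)^3 − 2·(r+1)^2 − 2·(r+1) − 3 = r^3 + r^2 − 3r − 6.
This completes the inductive step, so b_m = m^3 − 2m^2 − 2m − 3 for all m ≥ 1.

b_m = m^3 − 2m^2 − 2m − 3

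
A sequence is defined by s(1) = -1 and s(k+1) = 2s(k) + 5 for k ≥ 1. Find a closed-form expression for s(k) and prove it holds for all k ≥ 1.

Claim: s(k) = 2^{k+1} − 5.

Base case: s(1) = -1, and 2^{1+1} − 5 = 4 − 5 = -1.
Assume s(m) = 2^{m+1} − 5 for some m ≥ 1.
Then s(m+1) = 2s(m) + 5 = 2·(2^{m+1} − 5) + 5 = 2^{m+2} − 10 + 5 = 2^{m+2} − 5.
Hence s(k) = 2^{k+1} − 5 for every k ≥ 1, by induction.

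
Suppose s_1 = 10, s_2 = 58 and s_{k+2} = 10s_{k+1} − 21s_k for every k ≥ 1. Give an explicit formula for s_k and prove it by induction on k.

Claim: s_k = 7^k + 3^k.

Base cases: s_1 = 10 and 7^1 + 3^1 = 10; s_2 = 58 and 7^2 + 3^2 = 58.
Assume s_i = 7^i + 3^i for all 1 ≤ i ≤ j, where j ≥ 2.
Then s_{j+1} = 10s_j − 21s_{j−1} = 10·(7^j + 3^j) − 21·(7^{j−1} + 3^{j−1}) = (10·7 − 21)7^{j−1} + (10·3 − 21)3^{j−1} = 49·7^{j−1} + 9·3^{j−1} = 7^{j+1} + 3^{j+1}.
This completes the inductive step, so s_k = 7^k + 3^k for all k ≥ 1.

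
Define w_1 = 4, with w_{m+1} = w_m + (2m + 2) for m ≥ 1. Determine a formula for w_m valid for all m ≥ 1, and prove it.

Claim: w_m = m^2 + m + 2.

Base case: w_1 = 4, and 1^2 + 1 + 2 = 4.
Assume w_k = k^2 + k + 2.
Then w_{k+1} = w_k + (2k + 2) = (k^2 + k + 2) + (2k + 2) = k^2 + 3k + 4,
and (k+1)^2 + (k+1) + 2 = k^2 + 3k + 4.
By induction, w_m = m^2 + m + 2 for all m ≥ 1.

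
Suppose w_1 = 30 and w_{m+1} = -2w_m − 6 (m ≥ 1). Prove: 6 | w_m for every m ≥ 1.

Base case: w_1 = 30 = 6·5, so 6 | w_1.
Assume 6 | w_k, so w_k = 6t for some integer t.
Then w_{k+1} = -2w_k − 6 = -2·(6t) − 6 = 6(-2t − 1), so 6 | w_{k+1}.
So the property holds for k+1, and by induction 6 | w_m for all m ≥ 1.

6 | w_m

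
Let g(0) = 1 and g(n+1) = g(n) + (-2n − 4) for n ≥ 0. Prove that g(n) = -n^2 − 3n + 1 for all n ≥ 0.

Base case: g(0) = 1, and -0^2 − 3·0 + 1 = 1.
Assume g(k) = -k^2 − 3k + 1.
Then g(k+1) = g(k) + (-2k − 4) = (-k^2 − 3k + 1) + (-2k − 4) = -k^2 − 5k − 3,
and -(k+1)^2 − 3·(k+1) + 1 = -k^2 − 5k − 3.
By induction, g(n) = -n^2 − 3n + 1 for all n ≥ 0.

g(n) = -n^2 − 3n + 1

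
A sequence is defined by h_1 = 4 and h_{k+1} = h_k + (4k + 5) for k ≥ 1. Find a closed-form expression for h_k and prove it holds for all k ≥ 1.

Claim: h_k = 2k^2 + 3k − 1.

Base case: h_1 = 4, and 2·1^2 + 3·1 − 1 = 4.
Assume h_j = 2j^2 + 3j − 1.
Then h_{j+1} = h_j + (4j + 5) = (2j^2 + 3j − 1) + (4j + 5) = 2j^2 + 7j + 4,
and 2·(j+1)^2 + 3·(j+1) − 1 = 2j^2 + 7j + 4.
Hence h_k = 2k^2 + 3k − 1 for every k ≥ 1, by induction.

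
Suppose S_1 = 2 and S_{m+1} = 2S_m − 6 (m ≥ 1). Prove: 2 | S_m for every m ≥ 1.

Base case: S_1 = 2 = 2·1, so 2 | S_1.
Assume 2 | S_j, so S_j = 2t for some integer t.
Then S_{j+1} = 2S_j − 6 = 2·(2t) − 6 = 2(2t − 3), so 2 | S_{j+1}.
So the property holds for j+1, and by induction 2 | S_m for all m ≥ 1.

2 | S_m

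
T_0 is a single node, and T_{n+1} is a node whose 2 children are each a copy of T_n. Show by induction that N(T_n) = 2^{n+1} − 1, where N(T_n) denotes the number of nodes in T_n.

Base case: N(T_0) = 1, and 2^{0+1} − 1 = 1.
Assume N(T_j) = 2^{j+1} − 1.
Then N(T_{j+1}) = 1 + 2N(T_j) = 1 + 2(2^{j+1} − 1) = 2^{j+2} − 2 + 1 = 2^{j+2} − 1.
Hence N(T_n) = 2^{n+1} − 1 for every n ≥ 0, by induction.

N(T_n) = 2^{n+1} − 1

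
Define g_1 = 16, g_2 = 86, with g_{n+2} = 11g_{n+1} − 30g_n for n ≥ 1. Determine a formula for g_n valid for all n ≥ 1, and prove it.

Claim: g_n = 6^n + 2·5^n.

Base cases: g_1 = 16 and 6^1 + 2·5^1 = 16; g_2 = 86 and 6^2 + 2·5^2 = 86.
Assume g_j = 6^j + 2·5^j for all 1 ≤ j ≤ k, where k ≥ 2.
Then g_{k+1} = 11g_k − 30g_{k−1} = 11·(6^k + 2·5^k) − 30·(6^{k−1} + 2·5^{k−1}) = (11·6 − 30)6^{k−1} + 2·(11·5 − 30)5^{k−1} = 36·6^{k−1} + 50·5^{k−1} = 6^{k+1} + 2·5^{k+1}.
So the formula holds for k+1, and by strong induction g_n = 6^n + 2·5^n for all n ≥ 1.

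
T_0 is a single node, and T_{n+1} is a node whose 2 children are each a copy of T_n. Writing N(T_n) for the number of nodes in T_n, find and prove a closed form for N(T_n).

Claim: N(T_n) = 2^{n+1} − 1.

Base case: N(T_0) = 1, and 2^{0+1} − 1 = 1.
Assume N(T_m) = 2^{m+1} − 1.
Then N(T_{m+1}) = 1 + 2N(T_m) = 1 + 2(2^{m+1} − 1) = 2^{m+2} − 2 + 1 = 2^{m+2} − 1.
So the formula holds for m+1, and by induction N(T_n) = 2^{n+1} − 1 for all n ≥ 0.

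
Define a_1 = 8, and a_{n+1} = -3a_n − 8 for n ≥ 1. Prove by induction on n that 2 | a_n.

Base case: a_1 = 8 = 2·4, so 2 | a_1.
Assume 2 | a_r, so a_r = 2t for some integer t.
Then a_{r+1} = -3a_r − 8 = -3·(2t) − 8 = 2(-3t − 4), so 2 | a_{r+1}.
By induction, 2 | a_n for all n ≥ 1.

2 | a_n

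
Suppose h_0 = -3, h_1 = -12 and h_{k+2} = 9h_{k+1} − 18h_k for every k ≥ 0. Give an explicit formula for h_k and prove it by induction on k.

Claim: h_k = -6^k − 2·3^k.

Base cases: h_0 = -3 and -6^0 − 2·3^0 = -3; h_1 = -12 and -6^1 − 2·3^1 = -12.
Assume h_i = -6^i − 2·3^i for all 0 ≤ i ≤ j, where j ≥ 1.
Then h_{j+1} = 9h_j − 18h_{j−1} = 9·(-6^j − 2·3^j) − 18·(-6^{j−1} − 2·3^{j−1}) = -(9·6 − 18)6^{j−1} − 2·(9·3 − 18)3^{j−1} = -36·6^{j−1} − 18·3^{j−1} = -6^{j+1} − 2·3^{j+1}.
This completes the inductive step, so h_k = -6^k − 2·3^k for all k ≥ 0.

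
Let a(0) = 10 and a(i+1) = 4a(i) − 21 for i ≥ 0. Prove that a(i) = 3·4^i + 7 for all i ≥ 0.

Base case: a(0) = 10, and 3·4^0 + 7 = 3 + 7 = 10.
Assume a(j) = 3·4^j + 7 for some j ≥ 0.
Then a(j+1) = 4a(j) − 21 = 4·(3·4^j + 7) − 21 = 12·4^j + 28 − 21 = 3·4^{j+1} + 7.
Hence a(i) = 3·4^i + 7 for every i ≥ 0, by induction.

a(i) = 3·4^i + 7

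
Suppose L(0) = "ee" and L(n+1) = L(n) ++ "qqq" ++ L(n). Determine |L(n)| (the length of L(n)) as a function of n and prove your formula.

Claim: |L(n)| = 5·2^n − 3.

Base case: |L(0)| = 2, and 5·2^0 − 3 = 2.
Assume |L(m)| = 5·2^m − 3.
Then |L(m+1)| = |L(m)| + 3 + |L(m)| = 2|L(m)| + 3 = 2(5·2^m − 3) + 3 = 5·2^{m+1} − 6 + 3 = 5·2^{m+1} − 3.
By induction, |L(n)| = 5·2^n − 3 for all n ≥ 0.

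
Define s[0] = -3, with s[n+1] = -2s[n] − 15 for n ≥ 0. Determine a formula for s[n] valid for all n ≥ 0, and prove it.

Claim: s[n] = 2·(-2)^n − 5.

Base case: s[0] = -3, and 2·(-2)^0 − 5 = 2 − 5 = -3.
Assume s[r] = 2·(-2)^r − 5 for some r ≥ 0.
Then s[r+1] = -2s[r] − 15 = -2·(2·(-2)^r − 5) − 15 = -4·(-2)^r + 10 − 15 = 2·(-2)^{r+1} − 5.
This completes the inductive step, so s[n] = 2·(-2)^n − 5 for all n ≥ 0.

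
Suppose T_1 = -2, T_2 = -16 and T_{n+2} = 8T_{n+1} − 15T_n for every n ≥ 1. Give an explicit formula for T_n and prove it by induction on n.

Claim: T_n = 3^n − 5^n.

Base cases: T_1 = -2 and 3^1 − 5^1 = -2; T_2 = -16 and 3^2 − 5^2 = -16.
Assume T_j = 3^j − 5^j for all 1 ≤ j ≤ r, where r ≥ 2.
Then T_{r+1} = 8T_r − 15T_{r−1} = 8·(3^r − 5^r) − 15·(3^{r−1} − 5^{r−1}) = (8·3 − 15)3^{r−1} − (8·5 − 15)5^{r−1} = 9·3^{r−1} − 25·5^{r−1} = 3^{r+1} − 5^{r+1}.
So the formula holds for r+1, and by strong induction T_n = 3^n − 5^n for all n ≥ 1.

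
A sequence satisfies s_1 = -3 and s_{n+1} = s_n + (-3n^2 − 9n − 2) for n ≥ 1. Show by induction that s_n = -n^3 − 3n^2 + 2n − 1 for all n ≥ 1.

Base case: s_1 = -3, and -1^3 − 3·1^2 + 2·1 − 1 = -3.
Assume s_r = -r^3 − 3r^2 + 2r − 1.
Then s_{r+1} = s_r + (-3r^2 − 9r − 2) = (-r^3 − 3r^2 + 2r − 1) + (-3r^2 − 9r − 2) = -r^3 − 6r^2 − 7r − 3,
and -(r+1)^3 − 3·(r+1)^2 + 2·(r+1) − 1 = -r^3 − 6r^2 − 7r − 3.
Hence s_n = -n^3 − 3n^2 + 2n − 1 for every n ≥ 1, by induction.

s_n = -n^3 − 3n^2 + 2n − 1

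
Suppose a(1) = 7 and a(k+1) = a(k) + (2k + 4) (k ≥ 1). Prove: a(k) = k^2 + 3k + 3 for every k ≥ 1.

Base case: a(1) = 7, and 1^2 + 3·1 + 3 = 7.
Assume a(r) = r^2 + 3r + 3.
Then a(r+1) = a(r) + (2r + 4) = (r^2 + 3r + 3) + (2r + 4) = r^2 + 5r + 7,
and (r+1)^2 + 3·(r+1) + 3 = r^2 + 5r + 7.
By induction, a(k) = k^2 + 3k + 3 for all k ≥ 1.

a(k) = k^2 + 3k + 3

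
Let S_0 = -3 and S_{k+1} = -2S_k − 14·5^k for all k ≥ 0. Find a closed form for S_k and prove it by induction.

Claim: S_k = -(-2)^k − 2·5^k.

Base case: S_0 = -3, and -(-2)^0 − 2·5^0 = -1 − 2 = -3.
Assume S_j = -(-2)^j − 2·5^j for some j ≥ 0.
Then S_{j+1} = -2S_j − 14·5^j = -2·(-(-2)^j − 2·5^j) − 14·5^j = -(-2)^{j+1} + 4·5^j − 14·5^j = -(-2)^{j+1} − 10·5^j = -(-2)^{j+1} − 2·5^{j+1}.
By induction, S_k = -(-2)^k − 2·5^k for all k ≥ 0.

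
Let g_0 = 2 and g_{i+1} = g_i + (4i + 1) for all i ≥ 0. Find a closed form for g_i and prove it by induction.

Claim: g_i = 2i^2 − i + 2.

Base case: g_0 = 2, and 2·0^2 − 0 + 2 = 2.
Assume g_m = 2m^2 − m + 2.
Then g_{m+1} = g_m + (4m + 1) = (2m^2 − m + 2) + (4m + 1) = 2m^2 + 3m + 3,
and 2·(m+1)^2 − (m+1) + 2 = 2m^2 + 3m + 3.
Hence g_i = 2i^2 − i + 2 for every i ≥ 0, by induction.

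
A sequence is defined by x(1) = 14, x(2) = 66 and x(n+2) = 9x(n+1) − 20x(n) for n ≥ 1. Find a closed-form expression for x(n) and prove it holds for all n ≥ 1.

Claim: x(n) = 4^n + 2·5^n.

Base cases: x(1) = 14 and 4^1 + 2·5^1 = 14; x(2) = 66 and 4^2 + 2·5^2 = 66.
Assume x(j) = 4^j + 2·5^j for all 1 ≤ j ≤ r, where r ≥ 2.
Then x(r+1) = 9x(r) − 20x(r−1) = 9·(4^r + 2·5^r) − 20·(4^{r−1} + 2·5^{r−1}) = (9·4 − 20)4^{r−1} + 2·(9·5 − 20)5^{r−1} = 16·4^{r−1} + 50·5^{r−1} = 4^{r+1} + 2·5^{r+1}.
Hence x(n) = 4^n + 2·5^n for every n ≥ 1, by strong induction.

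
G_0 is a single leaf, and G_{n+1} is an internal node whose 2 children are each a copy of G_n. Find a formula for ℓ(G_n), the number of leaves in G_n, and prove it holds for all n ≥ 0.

Claim: ℓ(G_n) = 2^n.

Base case: ℓ(G_0) = 1, and 2^0 = 1.
Assume ℓ(G_r) = 2^r.
Then ℓ(G_{r+1}) = 2·ℓ(G_r) = 2·2^r = 2^{r+1}.
So the formula holds for r+1, and by induction ℓ(G_n) = 2^n for all n ≥ 0.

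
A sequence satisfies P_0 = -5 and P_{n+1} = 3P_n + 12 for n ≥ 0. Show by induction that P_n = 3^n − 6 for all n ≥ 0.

Base case: P_0 = -5, and 3^0 − 6 = 1 − 6 = -5.
Assume P_m = 3^m − 6 for some m ≥ 0.
Then P_{m+1} = 3P_m + 12 = 3·(3^m − 6) + 12 = 3^{m+1} − 18 + 12 = 3^{m+1} − 6.
So the formula holds for m+1, and by induction P_n = 3^n − 6 for all n ≥ 0.

P_n = 3^n − 6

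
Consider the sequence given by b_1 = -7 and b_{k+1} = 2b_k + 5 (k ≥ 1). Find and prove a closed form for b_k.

Claim: b_k = -2^k − 5.

Base case: b_1 = -7, and -2^1 − 5 = -2 − 5 = -7.
Assume b_r = -2^r − 5 for some r ≥ 1.
Then b_{r+1} = 2b_r + 5 = 2·(-2^r − 5) + 5 = -2^{r+1} − 10 + 5 = -2^{r+1} − 5.
Hence b_k = -2^k − 5 for every k ≥ 1, by induction.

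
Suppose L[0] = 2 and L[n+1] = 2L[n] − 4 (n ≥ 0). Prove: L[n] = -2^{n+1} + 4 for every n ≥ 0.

Base case: L[0] = 2, and -2^{0+1} + 4 = -2 + 4 = 2.
Assume L[m] = -2^{m+1} + 4 for some m ≥ 0.
Then L[m+1] = 2L[m] − 4 = 2·(-2^{m+1} + 4) − 4 = -2^{m+2} + 8 − 4 = -2^{m+2} + 4.
So the formula holds for m+1, and by induction L[n] = -2^{n+1} + 4 for all n ≥ 0.

L[n] = -2^{n+1} + 4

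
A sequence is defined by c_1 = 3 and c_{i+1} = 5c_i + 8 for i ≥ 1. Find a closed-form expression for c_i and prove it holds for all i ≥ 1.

Claim: c_i = 5^i − 2.

Base case: c_1 = 3, and 5^1 − 2 = 5 − 2 = 3.
Assume c_m = 5^m − 2 for some m ≥ 1.
Then c_{m+1} = 5c_m + 8 = 5·(5^m − 2) + 8 = 5^{m+1} − 10 + 8 = 5^{m+1} − 2.
By induction, c_i = 5^i − 2 for all i ≥ 1.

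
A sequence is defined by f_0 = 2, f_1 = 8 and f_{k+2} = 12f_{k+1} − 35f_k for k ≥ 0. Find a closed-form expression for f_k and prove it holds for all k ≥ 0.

Claim: f_k = 3·5^k − 7^k.

Base cases: f_0 = 2 and 3·5^0 − 7^0 = 2; f_1 = 8 and 3·5^1 − 7^1 = 8.
Assume f_j = 3·5^j − 7^j for all 0 ≤ j ≤ r, where r ≥ 1.
Then f_{r+1} = 12f_r − 35f_{r−1} = 12·(3·5^r − 7^r) − 35·(3·5^{r−1} − 7^{r−1}) = 3·(12·5 − 35)5^{r−1} − (12·7 − 35)7^{r−1} = 75·5^{r−1} − 49·7^{r−1} = 3·5^{r+1} − 7^{r+1}.
This completes the inductive step, so f_k = 3·5^k − 7^k for all k ≥ 0.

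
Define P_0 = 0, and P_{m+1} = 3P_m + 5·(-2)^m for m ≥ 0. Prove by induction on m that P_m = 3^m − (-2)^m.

Base case: P_0 = 0, and 3^0 − (-2)^0 = 1 − 1 = 0.
Assume P_k = 3^k − (-2)^k for some k ≥ 0.
Then P_{k+1} = 3P_k + 5·(-2)^k = 3·(3^k − (-2)^k) + 5·(-2)^k = 3^{k+1} − 3·(-2)^k + 5·(-2)^k = 3^{k+1} + 2·(-2)^k = 3^{k+1} − (-2)^{k+1}.
This completes the inductive step, so P_m = 3^m − (-2)^m for all m ≥ 0.

P_m = 3^m − (-2)^m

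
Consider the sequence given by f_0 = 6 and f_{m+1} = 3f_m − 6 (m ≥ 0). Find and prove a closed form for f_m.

Claim: f_m = 3^{m+1} + 3.

Base case: f_0 = 6, and 3^{0+1} + 3 = 3 + 3 = 6.
Assume f_k = 3^{k+1} + 3 for some k ≥ 0.
Then f_{k+1} = 3f_k − 6 = 3·(3^{k+1} + 3) − 6 = 3^{k+2} + 9 − 6 = 3^{k+2} + 3.
Hence f_m = 3^{m+1} + 3 for every m ≥ 0, by induction.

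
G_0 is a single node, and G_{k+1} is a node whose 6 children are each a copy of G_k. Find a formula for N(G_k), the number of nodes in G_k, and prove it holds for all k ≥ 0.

Claim: N(G_k) = (6^{k+1} − 1)/5.

Base case: N(G_0) = 1, and (6^{0+1} − 1)/5 = 1.
Assume N(G_r) = (6^{r+1} − 1)/5.
Then N(G_{r+1}) = 1 + 6N(G_r) = 1 + 6·(6^{r+1} − 1)/5 = 1 + (6^{r+2} − 6)/5 = (5 + 6^{r+2} − 6)/5 = (6^{r+2} − 1)/5.
This completes the inductive step, so N(G_k) = (6^{k+1} − 1)/5 for all k ≥ 0.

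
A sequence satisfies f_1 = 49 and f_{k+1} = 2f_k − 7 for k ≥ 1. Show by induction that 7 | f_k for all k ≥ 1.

Base case: f_1 = 49 = 7·7, so 7 | f_1.
Assume 7 | f_j, so f_j = 7t for some integer t.
Then f_{j+1} = 2f_j − 7 = 2·(7t) − 7 = 7(2t − 1), so 7 | f_{j+1}.
Hence 7 | f_k for every k ≥ 1, by induction.

7 | f_k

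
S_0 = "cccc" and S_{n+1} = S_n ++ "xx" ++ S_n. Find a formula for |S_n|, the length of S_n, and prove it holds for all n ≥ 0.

Claim: |S_n| = 6·2^n − 2.

Base case: |S_0| = 4, and 6·2^0 − 2 = 4.
Assume |S_m| = 6·2^m − 2.
Then |S_{m+1}| = |S_m| + 2 + |S_m| = 2|S_m| + 2 = 2(6·2^m − 2) + 2 = 6·2^{m+1} − 4 + 2 = 6·2^{m+1} − 2.
So the formula holds for m+1, and by induction |S_n| = 6·2^n − 2 for all n ≥ 0.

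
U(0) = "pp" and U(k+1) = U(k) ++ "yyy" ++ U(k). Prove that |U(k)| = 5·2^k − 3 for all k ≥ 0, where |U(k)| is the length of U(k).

Base case: |U(0)| = 2, and 5·2^0 − 3 = 2.
Assume |U(j)| = 5·2^j − 3.
Then |U(j+1)| = |U(j)| + 3 + |U(j)| = 2|U(j)| + 3 = 2(5·2^j − 3) + 3 = 5·2^{j+1} − 6 + 3 = 5·2^{j+1} − 3.
So the formula holds for j+1, and by induction |U(k)| = 5·2^k − 3 for all k ≥ 0.

|U(k)| = 5·2^k − 3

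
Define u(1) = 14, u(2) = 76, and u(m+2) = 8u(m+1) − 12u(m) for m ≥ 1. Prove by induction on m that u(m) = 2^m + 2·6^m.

Base cases: u(1) = 14 and 2^1 + 2·6^1 = 14; u(2) = 76 and 2^2 + 2·6^2 = 76.
Assume u(j) = 2^j + 2·6^j for all 1 ≤ j ≤ r, where r ≥ 2.
Then u(r+1) = 8u(r) − 12u(r−1) = 8·(2^r + 2·6^r) − 12·(2^{r−1} + 2·6^{r−1}) = (8·2 − 12)2^{r−1} + 2·(8·6 − 12)6^{r−1} = 4·2^{r−1} + 72·6^{r−1} = 2^{r+1} + 2·6^{r+1}.
So the formula holds for r+1, and by strong induction u(m) = 2^m + 2·6^m for all m ≥ 1.

u(m) = 2^m + 2·6^m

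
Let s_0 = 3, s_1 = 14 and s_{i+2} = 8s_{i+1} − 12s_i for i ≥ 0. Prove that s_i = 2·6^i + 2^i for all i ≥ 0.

Base cases: s_0 = 3 and 2·6^0 + 2^0 = 3; s_1 = 14 and 2·6^1 + 2^1 = 14.
Assume s_j = 2·6^j + 2^j for all 0 ≤ j ≤ r, where r ≥ 1.
Then s_{r+1} = 8s_r − 12s_{r−1} = 8·(2·6^r + 2^r) − 12·(2·6^{r−1} + 2^{r−1}) = 2·(8·6 − 12)6^{r−1} + (8·2 − 12)2^{r−1} = 72·6^{r−1} + 4·2^{r−1} = 2·6^{r+1} + 2^{r+1}.
So the formula holds for r+1, and by strong induction s_i = 2·6^i + 2^i for all i ≥ 0.

s_i = 2·6^i + 2^i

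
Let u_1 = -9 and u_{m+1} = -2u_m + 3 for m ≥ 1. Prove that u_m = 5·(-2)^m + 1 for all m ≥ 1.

Base case: u_1 = -9, and 5·(-2)^1 + 1 = -10 + 1 = -9.
Assume u_k = 5·(-2)^k + 1 for some k ≥ 1.
Then u_{k+1} = -2u_k + 3 = -2·(5·(-2)^k + 1) + 3 = -10·(-2)^k − 2 + 3 = 5·(-2)^{k+1} + 1.
By induction, u_m = 5·(-2)^m + 1 for all m ≥ 1.

u_m = 5·(-2)^m + 1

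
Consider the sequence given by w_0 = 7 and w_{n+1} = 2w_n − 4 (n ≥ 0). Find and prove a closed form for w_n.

Claim: w_n = 3·2^n + 4.

Base case: w_0 = 7, and 3·2^0 + 4 = 3 + 4 = 7.
Assume w_k = 3·2^k + 4 for some k ≥ 0.
Then w_{k+1} = 2w_k − 4 = 2·(3·2^k + 4) − 4 = 6·2^k + 8 − 4 = 3·2^{k+1} + 4.
This completes the inductive step, so w_n = 3·2^n + 4 for all n ≥ 0.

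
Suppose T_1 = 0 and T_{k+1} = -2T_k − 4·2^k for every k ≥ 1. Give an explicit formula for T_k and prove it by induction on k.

Claim: T_k = -(-2)^k − 2^k.

Base case: T_1 = 0, and -(-2)^1 − 2^1 = 2 − 2 = 0.
Assume T_j = -(-2)^j − 2^j for some j ≥ 1.
Then T_{j+1} = -2T_j − 4·2^j = -2·(-(-2)^j − 2^j) − 4·2^j = -(-2)^{j+1} + 2·2^j − 4·2^j = -(-2)^{j+1} − 2·2^j = -(-2)^{j+1} − 2^{j+1}.
Hence T_k = -(-2)^k − 2^k for every k ≥ 1, by induction.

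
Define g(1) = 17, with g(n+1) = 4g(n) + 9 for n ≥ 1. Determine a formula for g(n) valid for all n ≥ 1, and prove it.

Claim: g(n) = 5·4^n − 3.

Base case: g(1) = 17, and 5·4^1 − 3 = 20 − 3 = 17.
Assume g(r) = 5·4^r − 3 for some r ≥ 1.
Then g(r+1) = 4g(r) + 9 = 4·(5·4^r − 3) + 9 = 20·4^r − 12 + 9 = 5·4^{r+1} − 3.
Hence g(n) = 5·4^n − 3 for every n ≥ 1, by induction.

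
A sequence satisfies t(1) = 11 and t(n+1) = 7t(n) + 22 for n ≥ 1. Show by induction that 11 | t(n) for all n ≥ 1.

Base case: t(1) = 11 = 11·1, so 11 | t(1).
Assume 11 | t(m), so t(m) = 11s for some integer s.
Then t(m+1) = 7t(m) + 22 = 7·(11s) + 22 = 11(7s + 2), so 11 | t(m+1).
So the property holds for m+1, and by induction 11 | t(n) for all n ≥ 1.

11 | t(n)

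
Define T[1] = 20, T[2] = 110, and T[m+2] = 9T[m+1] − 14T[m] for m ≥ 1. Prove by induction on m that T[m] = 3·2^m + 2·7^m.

Base cases: T[1] = 20 and 3·2^1 + 2·7^1 = 20; T[2] = 110 and 3·2^2 + 2·7^2 = 110.
Assume T[j] = 3·2^j + 2·7^j for all 1 ≤ j ≤ r, where r ≥ 2.
Then T[r+1] = 9T[r] − 14T[r−1] = 9·(3·2^r + 2·7^r) − 14·(3·2^{r−1} + 2·7^{r−1}) = 3·(9·2 − 14)2^{r−1} + 2·(9·7 − 14)7^{r−1} = 12·2^{r−1} + 98·7^{r−1} = 3·2^{r+1} + 2·7^{r+1}.
By strong induction, T[m] = 3·2^m + 2·7^m for all m ≥ 1.

T[m] = 3·2^m + 2·7^m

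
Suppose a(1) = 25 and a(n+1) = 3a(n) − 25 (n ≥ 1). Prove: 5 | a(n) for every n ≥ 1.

Base case: a(1) = 25 = 5·5, so 5 | a(1).
Assume 5 | a(r), so a(r) = 5t for some integer t.
Then a(r+1) = 3a(r) − 25 = 3·(5t) − 25 = 5(3t − 5), so 5 | a(r+1).
Hence 5 | a(n) for every n ≥ 1, by induction.

5 | a(n)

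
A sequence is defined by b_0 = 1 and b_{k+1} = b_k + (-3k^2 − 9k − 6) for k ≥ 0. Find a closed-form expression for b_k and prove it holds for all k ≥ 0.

Claim: b_k = -k^3 − 3k^2 − 2k + 1.

Base case: b_0 = 1, and -0^3 − 3·0^2 − 2·0 + 1 = 1.
Assume b_m = -m^3 − 3m^2 − 2m + 1.
Then b_{m+1} = b_m + (-3m^2 − 9m − 6) = (-m^3 − 3m^2 − 2m + 1) + (-3m^2 − 9m − 6) = -m^3 − 6m^2 − 11m − 5,
and -(m+1)^3 − 3·(m+1)^2 − 2·(m+1) + 1 = -m^3 − 6m^2 − 11m − 5.
This completes the inductive step, so b_k = -k^3 − 3k^2 − 2k + 1 for all k ≥ 0.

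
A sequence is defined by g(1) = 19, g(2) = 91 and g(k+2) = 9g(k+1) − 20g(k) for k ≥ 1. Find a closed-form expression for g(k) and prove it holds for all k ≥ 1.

Claim: g(k) = 3·5^k + 4^k.

Base cases: g(1) = 19 and 3·5^1 + 4^1 = 19; g(2) = 91 and 3·5^2 + 4^2 = 91.
Assume g(j) = 3·5^j + 4^j for all 1 ≤ j ≤ r, where r ≥ 2.
Then g(r+1) = 9g(r) − 20g(r−1) = 9·(3·5^r + 4^r) − 20·(3·5^{r−1} + 4^{r−1}) = 3·(9·5 − 20)5^{r−1} + (9·4 − 20)4^{r−1} = 75·5^{r−1} + 16·4^{r−1} = 3·5^{r+1} + 4^{r+1}.
This completes the inductive step, so g(k) = 3·5^k + 4^k for all k ≥ 1.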